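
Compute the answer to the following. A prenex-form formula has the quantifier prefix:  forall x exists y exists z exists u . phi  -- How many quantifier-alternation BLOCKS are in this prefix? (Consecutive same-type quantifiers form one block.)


Quantifier-type sequence: A E E E  (A=forall, E=exists)
Group into maximal same-type runs:
  Ax1 | Ex3
Number of blocks = 2

2


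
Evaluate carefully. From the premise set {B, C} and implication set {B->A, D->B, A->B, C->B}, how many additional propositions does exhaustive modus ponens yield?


Initial facts: {B, C}
Apply modus ponens to closure:
  B and B->A  =>  A
Final known: {A, B, C}
New propositions: {A}
Count = 1

1


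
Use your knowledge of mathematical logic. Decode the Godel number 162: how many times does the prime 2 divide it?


Factorize 162 by dividing by 2 repeatedly.
Division steps: 2 divides 162 exactly 1 time(s).
Exponent of 2 = 1

1


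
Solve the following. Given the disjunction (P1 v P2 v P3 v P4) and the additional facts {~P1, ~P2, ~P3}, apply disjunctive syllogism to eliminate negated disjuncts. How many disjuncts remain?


Original disjuncts (4): P1, P2, P3, P4
Negated (eliminate): ~P1, ~P2, ~P3
Remaining disjuncts: P4
Count = 4 - 3 = 1

1


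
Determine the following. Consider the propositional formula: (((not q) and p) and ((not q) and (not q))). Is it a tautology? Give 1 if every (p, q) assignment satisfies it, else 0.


Check all 4 assignments:
p=0, q=0: 0
p=0, q=1: 0
p=1, q=0: 1
p=1, q=1: 0
Satisfying count = 1/4.
Tautology iff count = 4: no.

0


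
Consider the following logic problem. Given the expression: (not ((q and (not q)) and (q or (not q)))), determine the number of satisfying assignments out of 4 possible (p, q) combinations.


Check all 4 assignments:
p=0, q=0: 1
p=0, q=1: 1
p=1, q=0: 1
p=1, q=1: 1
Count of True = 4

4


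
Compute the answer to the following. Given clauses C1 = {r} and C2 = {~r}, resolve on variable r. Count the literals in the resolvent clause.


Remove r from C1 and ~r from C2.
C1 remainder: {}
C2 remainder: {}
Union (resolvent): {} (empty clause)
Resolvent has 0 literal(s).

0


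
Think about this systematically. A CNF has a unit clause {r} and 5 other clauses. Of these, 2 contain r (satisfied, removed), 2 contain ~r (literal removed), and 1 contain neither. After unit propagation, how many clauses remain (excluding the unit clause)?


Satisfied (removed): 2
Shortened (remain): 2
Unchanged (remain): 1
Remaining = 2 + 1 = 3

3


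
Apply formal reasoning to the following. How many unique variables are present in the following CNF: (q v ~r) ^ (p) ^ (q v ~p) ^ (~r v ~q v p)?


Identify each variable that appears in the formula.
Variables found: p, q, r
Count = 3

3


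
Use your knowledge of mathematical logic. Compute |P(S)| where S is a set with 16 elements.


The power set of a set with n elements has 2^n elements.
|P(S)| = 2^16 = 65536

65536


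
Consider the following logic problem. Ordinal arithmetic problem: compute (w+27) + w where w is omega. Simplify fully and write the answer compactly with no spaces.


Compute (w+27) + w.
Ordinal + is associative but NOT commutative; for finite n>0, n + w = w but w + n stays w+n.
(w+27) + w = w + (27+w) = w + w = w*2 (the finite tail 27 is absorbed by the right w).
Result = w*2

w*2


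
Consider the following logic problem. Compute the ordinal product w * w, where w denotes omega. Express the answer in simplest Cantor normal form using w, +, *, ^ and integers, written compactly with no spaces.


Compute w * w.
Ordinal * is associative and left-distributive over +, but NOT commutative; for finite n>1, n*w = w but w*n stays w*n.
w * w = w^2 by definition.
Result = w^2

w^2


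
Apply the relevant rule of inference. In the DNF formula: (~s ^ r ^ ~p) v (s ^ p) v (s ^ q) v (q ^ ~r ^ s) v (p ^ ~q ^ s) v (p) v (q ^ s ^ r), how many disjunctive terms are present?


A DNF formula is a disjunction of terms (conjunctions).
Terms are separated by v.
Counting the disjuncts: 7 terms.

7


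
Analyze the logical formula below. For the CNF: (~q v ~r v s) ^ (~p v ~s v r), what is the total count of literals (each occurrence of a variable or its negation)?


Counting literals in each clause:
Clause 1: 3 literal(s)
Clause 2: 3 literal(s)
Total = 6

6


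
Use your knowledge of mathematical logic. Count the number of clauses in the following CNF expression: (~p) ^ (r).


A CNF formula is a conjunction of clauses.
Clauses are separated by ^.
Counting the conjuncts: 2 clauses.

2


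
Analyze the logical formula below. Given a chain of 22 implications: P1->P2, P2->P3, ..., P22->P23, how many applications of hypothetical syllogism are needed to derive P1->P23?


With 22 implications in a chain connecting 23 propositions:
P1->P2, P2->P3, ..., P22->P23
Steps needed = (number of implications) - 1 = 22 - 1 = 21

21


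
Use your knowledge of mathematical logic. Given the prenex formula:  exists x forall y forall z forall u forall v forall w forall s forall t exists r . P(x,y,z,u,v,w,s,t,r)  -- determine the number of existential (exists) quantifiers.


Quantifier prefix: exists x forall y forall z forall u forall v forall w forall s forall t exists r
Mark each quantifier type:
  E U U U U U U U E
Universal count = 7, Existential count = 2
Asked for existential (exists) quantifiers: 2

2


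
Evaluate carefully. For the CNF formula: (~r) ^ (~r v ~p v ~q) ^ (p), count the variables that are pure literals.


Check each variable for pure literal status:
p: mixed (not pure)
q: pure negative
r: pure negative
Pure literal count = 2

2


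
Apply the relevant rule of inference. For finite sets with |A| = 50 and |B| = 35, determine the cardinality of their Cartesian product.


The Cartesian product A x B contains all ordered pairs (a, b).
|A x B| = |A| * |B| = 50 * 35 = 1750

1750


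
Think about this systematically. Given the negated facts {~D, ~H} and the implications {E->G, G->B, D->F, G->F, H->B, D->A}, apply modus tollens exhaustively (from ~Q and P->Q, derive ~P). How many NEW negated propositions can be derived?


Initial negated facts: {~D, ~H}
Apply modus tollens to closure:
  (no implication fires)
Final negated: {~D, ~H}
New negations: {(none)}
Count = 0

0


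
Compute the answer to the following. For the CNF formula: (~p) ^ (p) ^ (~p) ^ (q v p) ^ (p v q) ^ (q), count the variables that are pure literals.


Check each variable for pure literal status:
p: mixed (not pure)
q: pure positive
r: absent (not pure)
Pure literal count = 1

1


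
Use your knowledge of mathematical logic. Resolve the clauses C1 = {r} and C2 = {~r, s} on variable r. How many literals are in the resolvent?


Remove r from C1 and ~r from C2.
C1 remainder: {}
C2 remainder: {s}
Union (resolvent): {s}
Resolvent has 1 literal(s).

1


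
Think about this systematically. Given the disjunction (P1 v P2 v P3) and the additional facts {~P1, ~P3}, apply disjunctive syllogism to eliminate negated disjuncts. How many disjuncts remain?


Original disjuncts (3): P1, P2, P3
Negated (eliminate): ~P1, ~P3
Remaining disjuncts: P2
Count = 3 - 2 = 1

1


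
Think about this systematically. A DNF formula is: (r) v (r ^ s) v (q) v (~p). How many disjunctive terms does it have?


A DNF formula is a disjunction of terms (conjunctions).
Terms are separated by v.
Counting the disjuncts: 4 terms.

4


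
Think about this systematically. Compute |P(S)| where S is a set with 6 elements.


The power set of a set with n elements has 2^n elements.
|P(S)| = 2^6 = 64

64


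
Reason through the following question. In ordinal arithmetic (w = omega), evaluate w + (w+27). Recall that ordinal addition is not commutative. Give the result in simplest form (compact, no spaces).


Compute w + (w+27).
Ordinal + is associative but NOT commutative; for finite n>0, n + w = w but w + n stays w+n.
w + (w+27) = (w+w) + 27 = w*2+27.
Result = w*2+27

w*2+27


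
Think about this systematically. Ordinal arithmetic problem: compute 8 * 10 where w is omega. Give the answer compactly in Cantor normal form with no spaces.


Compute 8 * 10.
Ordinal * is associative and left-distributive over +, but NOT commutative; for finite n>1, n*w = w but w*n stays w*n.
Both finite; ordinal * agrees with natural *: 8 * 10 = 80.
Result = 80

80


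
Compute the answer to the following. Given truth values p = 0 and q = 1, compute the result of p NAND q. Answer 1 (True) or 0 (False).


p = 0, q = 1
Operation: p NAND q
Evaluate: 0 NAND 1 = 1

1


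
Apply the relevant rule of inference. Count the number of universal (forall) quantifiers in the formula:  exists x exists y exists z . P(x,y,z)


Quantifier prefix: exists x exists y exists z
Mark each quantifier type:
  E E E
Universal count = 0, Existential count = 3
Asked for universal (forall) quantifiers: 0

0


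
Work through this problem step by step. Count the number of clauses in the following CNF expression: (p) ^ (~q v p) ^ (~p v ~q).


A CNF formula is a conjunction of clauses.
Clauses are separated by ^.
Counting the conjuncts: 3 clauses.

3


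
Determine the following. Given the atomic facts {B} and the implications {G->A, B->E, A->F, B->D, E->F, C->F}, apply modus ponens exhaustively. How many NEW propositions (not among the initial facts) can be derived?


Initial facts: {B}
Apply modus ponens to closure:
  B and B->E  =>  E
  B and B->D  =>  D
  E and E->F  =>  F
Final known: {B, D, E, F}
New propositions: {D, E, F}
Count = 3

3


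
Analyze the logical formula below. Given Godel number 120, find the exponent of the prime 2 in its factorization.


Factorize 120 by dividing by 2 repeatedly.
Division steps: 2 divides 120 exactly 3 time(s).
Exponent of 2 = 3

3


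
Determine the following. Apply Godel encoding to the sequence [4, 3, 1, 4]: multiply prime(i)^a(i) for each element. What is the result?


Encode each element as an exponent of the corresponding prime:
  2^4 = 16
  3^3 = 27
  5^1 = 5
  7^4 = 2401
Product = 16 * 27 * 5 * 2401 = 5186160

5186160


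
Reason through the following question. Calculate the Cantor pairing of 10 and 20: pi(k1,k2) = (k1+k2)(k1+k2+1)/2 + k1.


k1 + k2 = 30
(k1+k2)(k1+k2+1)/2 = 30 * 31 / 2 = 465
pi = 465 + 10 = 475

475


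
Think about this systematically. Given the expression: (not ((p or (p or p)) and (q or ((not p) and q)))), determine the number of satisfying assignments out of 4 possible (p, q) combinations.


Check all 4 assignments:
p=0, q=0: 1
p=0, q=1: 1
p=1, q=0: 1
p=1, q=1: 0
Count of True = 3

3


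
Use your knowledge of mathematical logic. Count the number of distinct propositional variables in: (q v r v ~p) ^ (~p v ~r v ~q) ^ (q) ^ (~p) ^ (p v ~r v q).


Identify each variable that appears in the formula.
Variables found: p, q, r
Count = 3

3


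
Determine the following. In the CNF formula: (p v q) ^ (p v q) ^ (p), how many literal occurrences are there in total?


Counting literals in each clause:
Clause 1: 2 literal(s)
Clause 2: 2 literal(s)
Clause 3: 1 literal(s)
Total = 5

5


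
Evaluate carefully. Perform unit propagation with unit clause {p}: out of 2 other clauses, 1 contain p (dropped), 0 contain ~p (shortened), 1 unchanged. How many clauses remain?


Satisfied (removed): 1
Shortened (remain): 0
Unchanged (remain): 1
Remaining = 0 + 1 = 1

1


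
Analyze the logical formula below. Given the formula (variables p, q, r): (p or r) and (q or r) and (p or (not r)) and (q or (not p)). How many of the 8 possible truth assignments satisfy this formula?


Evaluate all 8 assignments for p, q, r:
p=0, q=0, r=0: 0
p=0, q=0, r=1: 0
p=0, q=1, r=0: 0
p=0, q=1, r=1: 0
p=1, q=0, r=0: 0
p=1, q=0, r=1: 0
p=1, q=1, r=0: 1
p=1, q=1, r=1: 1
Satisfying count = 2

2


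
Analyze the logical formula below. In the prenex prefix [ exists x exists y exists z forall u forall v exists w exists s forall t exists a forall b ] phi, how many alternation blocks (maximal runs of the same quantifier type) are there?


Quantifier-type sequence: E E E A A E E A E A  (A=forall, E=exists)
Group into maximal same-type runs:
  Ex3 | Ax2 | Ex2 | Ax1 | Ex1 | Ax1
Number of blocks = 6

6


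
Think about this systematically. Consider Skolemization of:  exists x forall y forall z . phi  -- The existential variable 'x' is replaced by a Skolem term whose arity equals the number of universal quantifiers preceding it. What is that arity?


Quantifier prefix: exists x forall y forall z
'x' is existentially quantified at position 1.
No universal quantifiers precede it.
Skolem function arity = 0 (a Skolem constant)

0


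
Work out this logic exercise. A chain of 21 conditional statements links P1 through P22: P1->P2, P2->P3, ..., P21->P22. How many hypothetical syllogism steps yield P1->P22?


With 21 implications in a chain connecting 22 propositions:
P1->P2, P2->P3, ..., P21->P22
Steps needed = (number of implications) - 1 = 21 - 1 = 20

20


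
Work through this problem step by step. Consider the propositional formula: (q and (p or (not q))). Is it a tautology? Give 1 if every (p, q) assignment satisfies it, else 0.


Check all 4 assignments:
p=0, q=0: 0
p=0, q=1: 0
p=1, q=0: 0
p=1, q=1: 1
Satisfying count = 1/4.
Tautology iff count = 4: no.

0


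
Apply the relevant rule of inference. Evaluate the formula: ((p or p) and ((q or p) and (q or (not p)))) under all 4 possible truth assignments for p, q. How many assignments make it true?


Check all 4 assignments:
p=0, q=0: 0
p=0, q=1: 0
p=1, q=0: 0
p=1, q=1: 1
Count of True = 1

1


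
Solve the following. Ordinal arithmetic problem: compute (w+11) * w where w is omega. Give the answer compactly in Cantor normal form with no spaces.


Compute (w+11) * w.
Ordinal * is associative and left-distributive over +, but NOT commutative; for finite n>1, n*w = w but w*n stays w*n.
(w+11) * w = sup{(w+11)*k : k<w} = sup{w*k+11} = w^2 (the +11 tail is absorbed in the limit).
Result = w^2

w^2


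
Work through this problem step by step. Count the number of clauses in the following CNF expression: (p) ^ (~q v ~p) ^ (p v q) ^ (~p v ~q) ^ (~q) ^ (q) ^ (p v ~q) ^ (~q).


A CNF formula is a conjunction of clauses.
Clauses are separated by ^.
Counting the conjuncts: 8 clauses.

8


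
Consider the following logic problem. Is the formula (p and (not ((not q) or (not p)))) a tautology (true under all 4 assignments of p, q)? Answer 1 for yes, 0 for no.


Check all 4 assignments:
p=0, q=0: 0
p=0, q=1: 0
p=1, q=0: 0
p=1, q=1: 1
Satisfying count = 1/4.
Tautology iff count = 4: no.

0


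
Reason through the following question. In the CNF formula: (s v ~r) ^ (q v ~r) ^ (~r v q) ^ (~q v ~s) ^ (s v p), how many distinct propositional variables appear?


Identify each variable that appears in the formula.
Variables found: p, q, r, s
Count = 4

4


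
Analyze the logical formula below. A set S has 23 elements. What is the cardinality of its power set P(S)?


The power set of a set with n elements has 2^n elements.
|P(S)| = 2^23 = 8388608

8388608


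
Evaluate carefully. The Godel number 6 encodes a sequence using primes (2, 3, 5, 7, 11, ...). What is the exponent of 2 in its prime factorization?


Factorize 6 by dividing by 2 repeatedly.
Division steps: 2 divides 6 exactly 1 time(s).
Exponent of 2 = 1

1


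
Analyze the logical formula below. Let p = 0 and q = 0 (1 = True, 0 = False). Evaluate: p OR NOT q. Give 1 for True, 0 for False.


p = 0, q = 0
Operation: p OR NOT q
Evaluate: 0 OR NOT 0 = 1

1


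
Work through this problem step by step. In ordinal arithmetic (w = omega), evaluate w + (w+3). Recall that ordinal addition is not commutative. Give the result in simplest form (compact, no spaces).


Compute w + (w+3).
Ordinal + is associative but NOT commutative; for finite n>0, n + w = w but w + n stays w+n.
w + (w+3) = (w+w) + 3 = w*2+3.
Result = w*2+3

w*2+3


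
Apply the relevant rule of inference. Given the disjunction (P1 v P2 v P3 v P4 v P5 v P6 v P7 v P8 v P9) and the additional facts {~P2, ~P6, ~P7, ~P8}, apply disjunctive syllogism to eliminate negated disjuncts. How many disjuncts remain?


Original disjuncts (9): P1, P2, P3, P4, P5, P6, P7, P8, P9
Negated (eliminate): ~P2, ~P6, ~P7, ~P8
Remaining disjuncts: P1, P3, P4, P5, P9
Count = 9 - 4 = 5

5


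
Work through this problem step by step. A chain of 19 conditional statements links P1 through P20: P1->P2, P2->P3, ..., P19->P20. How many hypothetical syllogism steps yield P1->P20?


With 19 implications in a chain connecting 20 propositions:
P1->P2, P2->P3, ..., P19->P20
Steps needed = (number of implications) - 1 = 19 - 1 = 18

18


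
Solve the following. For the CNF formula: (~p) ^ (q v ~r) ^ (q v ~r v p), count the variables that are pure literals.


Check each variable for pure literal status:
p: mixed (not pure)
q: pure positive
r: pure negative
Pure literal count = 2

2


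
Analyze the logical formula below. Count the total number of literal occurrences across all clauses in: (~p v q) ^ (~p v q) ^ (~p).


Counting literals in each clause:
Clause 1: 2 literal(s)
Clause 2: 2 literal(s)
Clause 3: 1 literal(s)
Total = 5

5


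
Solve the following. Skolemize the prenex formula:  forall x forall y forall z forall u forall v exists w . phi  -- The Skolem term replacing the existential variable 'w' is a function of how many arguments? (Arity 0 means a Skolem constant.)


Quantifier prefix: forall x forall y forall z forall u forall v exists w
'w' is existentially quantified at position 6.
Universal variables preceding it: x, y, z, u, v
Skolem function arity = 5

5


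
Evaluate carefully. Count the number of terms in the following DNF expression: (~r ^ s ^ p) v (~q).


A DNF formula is a disjunction of terms (conjunctions).
Terms are separated by v.
Counting the disjuncts: 2 terms.

2


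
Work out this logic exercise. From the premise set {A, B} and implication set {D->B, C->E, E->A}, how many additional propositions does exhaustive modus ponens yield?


Initial facts: {A, B}
Apply modus ponens to closure:
  (no implication fires)
Final known: {A, B}
New propositions: {(none)}
Count = 0

0


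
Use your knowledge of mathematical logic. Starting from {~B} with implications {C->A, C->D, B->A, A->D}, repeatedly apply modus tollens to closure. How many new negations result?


Initial negated facts: {~B}
Apply modus tollens to closure:
  (no implication fires)
Final negated: {~B}
New negations: {(none)}
Count = 0

0


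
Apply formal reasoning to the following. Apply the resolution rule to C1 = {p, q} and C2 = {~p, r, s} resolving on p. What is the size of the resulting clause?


Remove p from C1 and ~p from C2.
C1 remainder: {q}
C2 remainder: {r, s}
Union (resolvent): {q, r, s}
Resolvent has 3 literal(s).

3


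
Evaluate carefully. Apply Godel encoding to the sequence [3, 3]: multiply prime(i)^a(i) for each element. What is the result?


Encode each element as an exponent of the corresponding prime:
  2^3 = 8
  3^3 = 27
Product = 8 * 27 = 216

216


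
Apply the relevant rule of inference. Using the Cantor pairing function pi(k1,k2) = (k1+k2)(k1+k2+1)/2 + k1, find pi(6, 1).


k1 + k2 = 7
(k1+k2)(k1+k2+1)/2 = 7 * 8 / 2 = 28
pi = 28 + 6 = 34

34


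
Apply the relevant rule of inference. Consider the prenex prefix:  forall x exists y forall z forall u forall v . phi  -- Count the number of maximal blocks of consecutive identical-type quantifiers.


Quantifier-type sequence: A E A A A  (A=forall, E=exists)
Group into maximal same-type runs:
  Ax1 | Ex1 | Ax3
Number of blocks = 3

3


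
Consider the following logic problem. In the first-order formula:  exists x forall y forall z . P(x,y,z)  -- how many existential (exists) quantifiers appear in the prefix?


Quantifier prefix: exists x forall y forall z
Mark each quantifier type:
  E U U
Universal count = 2, Existential count = 1
Asked for existential (exists) quantifiers: 1

1


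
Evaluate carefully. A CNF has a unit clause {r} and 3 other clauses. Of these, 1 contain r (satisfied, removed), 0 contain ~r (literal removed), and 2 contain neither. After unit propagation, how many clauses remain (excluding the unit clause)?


Satisfied (removed): 1
Shortened (remain): 0
Unchanged (remain): 2
Remaining = 0 + 2 = 2

2


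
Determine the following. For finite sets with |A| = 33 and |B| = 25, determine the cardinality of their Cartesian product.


The Cartesian product A x B contains all ordered pairs (a, b).
|A x B| = |A| * |B| = 33 * 25 = 825

825


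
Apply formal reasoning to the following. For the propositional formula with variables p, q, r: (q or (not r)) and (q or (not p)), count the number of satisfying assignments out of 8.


Evaluate all 8 assignments for p, q, r:
p=0, q=0, r=0: 1
p=0, q=0, r=1: 0
p=0, q=1, r=0: 1
p=0, q=1, r=1: 1
p=1, q=0, r=0: 0
p=1, q=0, r=1: 0
p=1, q=1, r=0: 1
p=1, q=1, r=1: 1
Satisfying count = 5

5


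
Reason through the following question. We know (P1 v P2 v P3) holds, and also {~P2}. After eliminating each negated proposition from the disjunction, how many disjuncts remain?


Original disjuncts (3): P1, P2, P3
Negated (eliminate): ~P2
Remaining disjuncts: P1, P3
Count = 3 - 1 = 2

2


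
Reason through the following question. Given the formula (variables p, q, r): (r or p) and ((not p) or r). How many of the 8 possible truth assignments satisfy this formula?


Evaluate all 8 assignments for p, q, r:
p=0, q=0, r=0: 0
p=0, q=0, r=1: 1
p=0, q=1, r=0: 0
p=0, q=1, r=1: 1
p=1, q=0, r=0: 0
p=1, q=0, r=1: 1
p=1, q=1, r=0: 0
p=1, q=1, r=1: 1
Satisfying count = 4

4


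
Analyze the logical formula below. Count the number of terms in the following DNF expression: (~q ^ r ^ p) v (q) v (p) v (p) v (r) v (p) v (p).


A DNF formula is a disjunction of terms (conjunctions).
Terms are separated by v.
Counting the disjuncts: 7 terms.

7


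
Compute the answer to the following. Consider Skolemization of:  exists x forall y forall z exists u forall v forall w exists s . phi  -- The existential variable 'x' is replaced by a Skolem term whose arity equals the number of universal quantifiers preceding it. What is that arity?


Quantifier prefix: exists x forall y forall z exists u forall v forall w exists s
'x' is existentially quantified at position 1.
No universal quantifiers precede it.
Skolem function arity = 0 (a Skolem constant)

0


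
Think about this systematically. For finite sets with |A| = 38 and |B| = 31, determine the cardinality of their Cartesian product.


The Cartesian product A x B contains all ordered pairs (a, b).
|A x B| = |A| * |B| = 38 * 31 = 1178

1178


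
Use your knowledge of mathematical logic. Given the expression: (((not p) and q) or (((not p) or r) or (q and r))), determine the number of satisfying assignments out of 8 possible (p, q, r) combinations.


Check all 8 assignments:
p=0, q=0, r=0: 1
p=0, q=0, r=1: 1
p=0, q=1, r=0: 1
p=0, q=1, r=1: 1
p=1, q=0, r=0: 0
p=1, q=0, r=1: 1
p=1, q=1, r=0: 0
p=1, q=1, r=1: 1
Count of True = 6

6


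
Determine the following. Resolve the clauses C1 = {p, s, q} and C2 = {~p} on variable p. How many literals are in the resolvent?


Remove p from C1 and ~p from C2.
C1 remainder: {s, q}
C2 remainder: {}
Union (resolvent): {q, s}
Resolvent has 2 literal(s).

2


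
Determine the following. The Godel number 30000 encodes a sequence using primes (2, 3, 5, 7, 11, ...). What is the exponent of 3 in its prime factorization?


Factorize 30000 by dividing by 3 repeatedly.
Division steps: 3 divides 30000 exactly 1 time(s).
Exponent of 3 = 1

1


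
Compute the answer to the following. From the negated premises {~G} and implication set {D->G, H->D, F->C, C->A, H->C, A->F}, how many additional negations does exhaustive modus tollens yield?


Initial negated facts: {~G}
Apply modus tollens to closure:
  ~G and D->G  =>  ~D
  ~D and H->D  =>  ~H
Final negated: {~D, ~G, ~H}
New negations: {~D, ~H}
Count = 2

2


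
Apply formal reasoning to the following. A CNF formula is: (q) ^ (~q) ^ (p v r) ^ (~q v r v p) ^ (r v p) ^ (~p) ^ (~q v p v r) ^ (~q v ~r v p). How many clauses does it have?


A CNF formula is a conjunction of clauses.
Clauses are separated by ^.
Counting the conjuncts: 8 clauses.

8


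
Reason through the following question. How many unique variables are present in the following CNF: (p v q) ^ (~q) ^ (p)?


Identify each variable that appears in the formula.
Variables found: p, q
Count = 2

2


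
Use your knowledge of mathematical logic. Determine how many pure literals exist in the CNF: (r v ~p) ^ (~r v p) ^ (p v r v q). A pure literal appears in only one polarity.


Check each variable for pure literal status:
p: mixed (not pure)
q: pure positive
r: mixed (not pure)
Pure literal count = 1

1


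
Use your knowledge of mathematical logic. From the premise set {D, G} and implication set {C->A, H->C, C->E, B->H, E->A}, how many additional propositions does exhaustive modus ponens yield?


Initial facts: {D, G}
Apply modus ponens to closure:
  (no implication fires)
Final known: {D, G}
New propositions: {(none)}
Count = 0

0


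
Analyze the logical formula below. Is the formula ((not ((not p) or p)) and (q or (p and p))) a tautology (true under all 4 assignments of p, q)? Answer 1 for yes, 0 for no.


Check all 4 assignments:
p=0, q=0: 0
p=0, q=1: 0
p=1, q=0: 0
p=1, q=1: 0
Satisfying count = 0/4.
Tautology iff count = 4: no.

0


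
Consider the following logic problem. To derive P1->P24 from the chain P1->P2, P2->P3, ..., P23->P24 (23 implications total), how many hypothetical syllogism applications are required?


With 23 implications in a chain connecting 24 propositions:
P1->P2, P2->P3, ..., P23->P24
Steps needed = (number of implications) - 1 = 23 - 1 = 22

22


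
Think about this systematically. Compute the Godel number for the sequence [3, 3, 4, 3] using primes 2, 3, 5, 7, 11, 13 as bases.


Encode each element as an exponent of the corresponding prime:
  2^3 = 8
  3^3 = 27
  5^4 = 625
  7^3 = 343
Product = 8 * 27 * 625 * 343 = 46305000

46305000


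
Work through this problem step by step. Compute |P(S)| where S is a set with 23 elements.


The power set of a set with n elements has 2^n elements.
|P(S)| = 2^23 = 8388608

8388608


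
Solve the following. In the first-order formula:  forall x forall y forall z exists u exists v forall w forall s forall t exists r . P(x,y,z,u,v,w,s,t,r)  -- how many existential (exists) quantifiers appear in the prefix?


Quantifier prefix: forall x forall y forall z exists u exists v forall w forall s forall t exists r
Mark each quantifier type:
  U U U E E U U U E
Universal count = 6, Existential count = 3
Asked for existential (exists) quantifiers: 3

3


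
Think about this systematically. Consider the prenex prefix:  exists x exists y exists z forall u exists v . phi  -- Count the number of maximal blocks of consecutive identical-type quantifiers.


Quantifier-type sequence: E E E A E  (A=forall, E=exists)
Group into maximal same-type runs:
  Ex3 | Ax1 | Ex1
Number of blocks = 3

3


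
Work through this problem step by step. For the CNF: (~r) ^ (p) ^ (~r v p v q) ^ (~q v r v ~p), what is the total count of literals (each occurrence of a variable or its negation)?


Counting literals in each clause:
Clause 1: 1 literal(s)
Clause 2: 1 literal(s)
Clause 3: 3 literal(s)
Clause 4: 3 literal(s)
Total = 8

8


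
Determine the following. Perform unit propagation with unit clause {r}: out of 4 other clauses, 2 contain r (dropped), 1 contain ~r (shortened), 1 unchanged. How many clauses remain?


Satisfied (removed): 2
Shortened (remain): 1
Unchanged (remain): 1
Remaining = 1 + 1 = 2

2


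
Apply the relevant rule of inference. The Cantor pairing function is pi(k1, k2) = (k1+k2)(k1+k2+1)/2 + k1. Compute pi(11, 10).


k1 + k2 = 21
(k1+k2)(k1+k2+1)/2 = 21 * 22 / 2 = 231
pi = 231 + 11 = 242

242


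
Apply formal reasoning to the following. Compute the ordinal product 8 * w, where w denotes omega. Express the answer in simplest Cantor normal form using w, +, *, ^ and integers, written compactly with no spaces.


Compute 8 * w.
Ordinal * is associative and left-distributive over +, but NOT commutative; for finite n>1, n*w = w but w*n stays w*n.
For finite n>0, n * w = sup{n*k : k<w} = w. So 8 * w = w.
Result = w

w


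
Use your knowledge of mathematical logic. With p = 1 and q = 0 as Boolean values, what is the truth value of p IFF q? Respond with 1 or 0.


p = 1, q = 0
Operation: p IFF q
Evaluate: 1 IFF 0 = 0

0


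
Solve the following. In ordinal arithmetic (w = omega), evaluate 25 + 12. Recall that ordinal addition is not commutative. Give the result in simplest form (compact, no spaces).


Compute 25 + 12.
Ordinal + is associative but NOT commutative; for finite n>0, n + w = w but w + n stays w+n.
Both operands finite; ordinal + agrees with natural +: 25 + 12 = 37.
Result = 37

37


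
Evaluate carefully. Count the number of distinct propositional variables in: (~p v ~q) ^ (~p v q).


Identify each variable that appears in the formula.
Variables found: p, q
Count = 2

2


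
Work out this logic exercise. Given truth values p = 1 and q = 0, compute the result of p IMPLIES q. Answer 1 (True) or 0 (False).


p = 1, q = 0
Operation: p IMPLIES q
Evaluate: 1 IMPLIES 0 = 0

0


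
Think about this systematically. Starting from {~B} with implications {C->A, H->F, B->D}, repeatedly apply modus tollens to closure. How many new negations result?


Initial negated facts: {~B}
Apply modus tollens to closure:
  (no implication fires)
Final negated: {~B}
New negations: {(none)}
Count = 0

0


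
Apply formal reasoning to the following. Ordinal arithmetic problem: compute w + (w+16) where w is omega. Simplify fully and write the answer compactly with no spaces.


Compute w + (w+16).
Ordinal + is associative but NOT commutative; for finite n>0, n + w = w but w + n stays w+n.
w + (w+16) = (w+w) + 16 = w*2+16.
Result = w*2+16

w*2+16


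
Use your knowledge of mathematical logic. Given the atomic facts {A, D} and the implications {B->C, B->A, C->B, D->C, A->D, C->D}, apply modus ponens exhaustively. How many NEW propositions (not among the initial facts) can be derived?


Initial facts: {A, D}
Apply modus ponens to closure:
  D and D->C  =>  C
  C and C->B  =>  B
Final known: {A, B, C, D}
New propositions: {B, C}
Count = 2

2


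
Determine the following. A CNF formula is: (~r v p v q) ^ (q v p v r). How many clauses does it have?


A CNF formula is a conjunction of clauses.
Clauses are separated by ^.
Counting the conjuncts: 2 clauses.

2


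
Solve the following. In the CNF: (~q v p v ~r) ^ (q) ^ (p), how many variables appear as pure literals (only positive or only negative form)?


Check each variable for pure literal status:
p: pure positive
q: mixed (not pure)
r: pure negative
Pure literal count = 2

2


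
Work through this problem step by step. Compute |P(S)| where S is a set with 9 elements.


The power set of a set with n elements has 2^n elements.
|P(S)| = 2^9 = 512

512


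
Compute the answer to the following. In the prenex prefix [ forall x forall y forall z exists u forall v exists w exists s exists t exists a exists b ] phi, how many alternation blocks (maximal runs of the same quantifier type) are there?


Quantifier-type sequence: A A A E A E E E E E  (A=forall, E=exists)
Group into maximal same-type runs:
  Ax3 | Ex1 | Ax1 | Ex5
Number of blocks = 4

4


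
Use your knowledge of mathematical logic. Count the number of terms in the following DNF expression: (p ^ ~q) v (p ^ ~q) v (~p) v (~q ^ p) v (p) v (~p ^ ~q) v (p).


A DNF formula is a disjunction of terms (conjunctions).
Terms are separated by v.
Counting the disjuncts: 7 terms.

7


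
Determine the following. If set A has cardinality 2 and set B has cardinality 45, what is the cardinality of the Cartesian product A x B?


The Cartesian product A x B contains all ordered pairs (a, b).
|A x B| = |A| * |B| = 2 * 45 = 90

90


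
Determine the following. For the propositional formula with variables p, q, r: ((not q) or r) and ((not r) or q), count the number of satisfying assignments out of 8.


Evaluate all 8 assignments for p, q, r:
p=0, q=0, r=0: 1
p=0, q=0, r=1: 0
p=0, q=1, r=0: 0
p=0, q=1, r=1: 1
p=1, q=0, r=0: 1
p=1, q=0, r=1: 0
p=1, q=1, r=0: 0
p=1, q=1, r=1: 1
Satisfying count = 4

4


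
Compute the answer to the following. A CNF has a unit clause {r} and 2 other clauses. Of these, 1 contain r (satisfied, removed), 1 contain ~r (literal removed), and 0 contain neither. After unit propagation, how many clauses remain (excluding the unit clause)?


Satisfied (removed): 1
Shortened (remain): 1
Unchanged (remain): 0
Remaining = 1 + 0 = 1

1


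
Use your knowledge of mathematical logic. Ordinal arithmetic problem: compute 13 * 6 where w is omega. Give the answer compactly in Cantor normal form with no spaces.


Compute 13 * 6.
Ordinal * is associative and left-distributive over +, but NOT commutative; for finite n>1, n*w = w but w*n stays w*n.
Both finite; ordinal * agrees with natural *: 13 * 6 = 78.
Result = 78

78


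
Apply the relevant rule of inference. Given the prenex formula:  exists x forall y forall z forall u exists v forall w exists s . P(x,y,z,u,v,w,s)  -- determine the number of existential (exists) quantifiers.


Quantifier prefix: exists x forall y forall z forall u exists v forall w exists s
Mark each quantifier type:
  E U U U E U E
Universal count = 4, Existential count = 3
Asked for existential (exists) quantifiers: 3

3


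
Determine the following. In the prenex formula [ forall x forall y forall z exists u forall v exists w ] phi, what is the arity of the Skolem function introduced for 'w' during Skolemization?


Quantifier prefix: forall x forall y forall z exists u forall v exists w
'w' is existentially quantified at position 6.
Universal variables preceding it: x, y, z, v
Skolem function arity = 4

4


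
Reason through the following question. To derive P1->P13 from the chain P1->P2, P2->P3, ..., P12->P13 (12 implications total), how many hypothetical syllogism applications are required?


With 12 implications in a chain connecting 13 propositions:
P1->P2, P2->P3, ..., P12->P13
Steps needed = (number of implications) - 1 = 12 - 1 = 11

11


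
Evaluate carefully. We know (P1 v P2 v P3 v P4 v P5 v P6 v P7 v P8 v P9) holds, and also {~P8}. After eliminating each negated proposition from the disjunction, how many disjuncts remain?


Original disjuncts (9): P1, P2, P3, P4, P5, P6, P7, P8, P9
Negated (eliminate): ~P8
Remaining disjuncts: P1, P2, P3, P4, P5, P6, P7, P9
Count = 9 - 1 = 8

8


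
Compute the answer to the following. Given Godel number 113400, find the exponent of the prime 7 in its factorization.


Factorize 113400 by dividing by 7 repeatedly.
Division steps: 7 divides 113400 exactly 1 time(s).
Exponent of 7 = 1

1


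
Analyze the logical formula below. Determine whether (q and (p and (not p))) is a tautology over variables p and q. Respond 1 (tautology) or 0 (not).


Check all 4 assignments:
p=0, q=0: 0
p=0, q=1: 0
p=1, q=0: 0
p=1, q=1: 0
Satisfying count = 0/4.
Tautology iff count = 4: no.

0


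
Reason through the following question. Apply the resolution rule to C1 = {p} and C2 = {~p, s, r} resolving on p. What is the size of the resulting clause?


Remove p from C1 and ~p from C2.
C1 remainder: {}
C2 remainder: {s, r}
Union (resolvent): {r, s}
Resolvent has 2 literal(s).

2


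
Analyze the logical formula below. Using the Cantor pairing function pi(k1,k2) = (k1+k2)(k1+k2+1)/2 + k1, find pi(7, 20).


k1 + k2 = 27
(k1+k2)(k1+k2+1)/2 = 27 * 28 / 2 = 378
pi = 378 + 7 = 385

385


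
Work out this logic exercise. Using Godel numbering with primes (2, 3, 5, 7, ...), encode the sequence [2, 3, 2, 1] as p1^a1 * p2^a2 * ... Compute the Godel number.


Encode each element as an exponent of the corresponding prime:
  2^2 = 4
  3^3 = 27
  5^2 = 25
  7^1 = 7
Product = 4 * 27 * 25 * 7 = 18900

18900


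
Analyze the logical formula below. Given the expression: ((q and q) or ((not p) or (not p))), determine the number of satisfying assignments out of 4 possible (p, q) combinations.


Check all 4 assignments:
p=0, q=0: 1
p=0, q=1: 1
p=1, q=0: 0
p=1, q=1: 1
Count of True = 3

3


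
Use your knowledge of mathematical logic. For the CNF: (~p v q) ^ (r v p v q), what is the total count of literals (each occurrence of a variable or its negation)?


Counting literals in each clause:
Clause 1: 2 literal(s)
Clause 2: 3 literal(s)
Total = 5

5


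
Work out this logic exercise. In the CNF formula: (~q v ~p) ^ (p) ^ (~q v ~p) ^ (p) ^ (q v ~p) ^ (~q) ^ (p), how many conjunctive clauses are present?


A CNF formula is a conjunction of clauses.
Clauses are separated by ^.
Counting the conjuncts: 7 clauses.

7


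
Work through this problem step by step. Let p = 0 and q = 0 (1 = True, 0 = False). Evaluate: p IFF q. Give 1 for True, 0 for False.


p = 0, q = 0
Operation: p IFF q
Evaluate: 0 IFF 0 = 1

1


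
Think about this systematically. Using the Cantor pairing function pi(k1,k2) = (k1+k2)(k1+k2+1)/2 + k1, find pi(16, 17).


k1 + k2 = 33
(k1+k2)(k1+k2+1)/2 = 33 * 34 / 2 = 561
pi = 561 + 16 = 577

577


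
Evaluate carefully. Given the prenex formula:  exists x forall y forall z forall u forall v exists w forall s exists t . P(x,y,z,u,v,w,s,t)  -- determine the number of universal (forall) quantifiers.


Quantifier prefix: exists x forall y forall z forall u forall v exists w forall s exists t
Mark each quantifier type:
  E U U U U E U E
Universal count = 5, Existential count = 3
Asked for universal (forall) quantifiers: 5

5


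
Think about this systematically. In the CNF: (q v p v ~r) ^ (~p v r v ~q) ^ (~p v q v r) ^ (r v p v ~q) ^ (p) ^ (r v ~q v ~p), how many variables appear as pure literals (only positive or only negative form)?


Check each variable for pure literal status:
p: mixed (not pure)
q: mixed (not pure)
r: mixed (not pure)
Pure literal count = 0

0


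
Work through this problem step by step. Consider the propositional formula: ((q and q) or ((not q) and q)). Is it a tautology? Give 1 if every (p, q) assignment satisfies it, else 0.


Check all 4 assignments:
p=0, q=0: 0
p=0, q=1: 1
p=1, q=0: 0
p=1, q=1: 1
Satisfying count = 2/4.
Tautology iff count = 4: no.

0


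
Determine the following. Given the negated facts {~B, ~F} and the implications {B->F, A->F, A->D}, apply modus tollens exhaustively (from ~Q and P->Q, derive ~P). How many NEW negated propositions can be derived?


Initial negated facts: {~B, ~F}
Apply modus tollens to closure:
  ~F and A->F  =>  ~A
Final negated: {~A, ~B, ~F}
New negations: {~A}
Count = 1

1


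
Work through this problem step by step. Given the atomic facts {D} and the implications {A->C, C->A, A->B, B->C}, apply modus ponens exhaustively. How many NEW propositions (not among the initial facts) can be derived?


Initial facts: {D}
Apply modus ponens to closure:
  (no implication fires)
Final known: {D}
New propositions: {(none)}
Count = 0

0


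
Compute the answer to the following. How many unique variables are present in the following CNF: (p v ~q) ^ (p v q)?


Identify each variable that appears in the formula.
Variables found: p, q
Count = 2

2


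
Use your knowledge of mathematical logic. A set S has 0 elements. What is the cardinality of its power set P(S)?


The power set of a set with n elements has 2^n elements.
|P(S)| = 2^0 = 1

1


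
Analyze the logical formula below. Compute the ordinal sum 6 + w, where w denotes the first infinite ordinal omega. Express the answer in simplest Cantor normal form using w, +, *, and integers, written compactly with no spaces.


Compute 6 + w.
Ordinal + is associative but NOT commutative; for finite n>0, n + w = w but w + n stays w+n.
Any finite left addend is absorbed by w on the right: 6 + w = w.
Result = w

w
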